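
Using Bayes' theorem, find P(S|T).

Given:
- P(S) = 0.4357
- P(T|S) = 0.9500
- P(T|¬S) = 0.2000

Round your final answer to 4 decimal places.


Bayes' theorem: P(S|T) = P(T|S) × P(S) / P(T)

Step 1: Calculate P(T) using law of total probability
P(T) = P(T|S)P(S) + P(T|¬S)P(¬S)
     = 0.9500 × 0.4357 + 0.2000 × 0.5643
     = 0.41391500 + 0.11286000
     = 0.52677500

Step 2: Apply Bayes' theorem
P(S|T) = P(T|S) × P(S) / P(T)
       = 0.41391500 / 0.52677500
       = 0.7858


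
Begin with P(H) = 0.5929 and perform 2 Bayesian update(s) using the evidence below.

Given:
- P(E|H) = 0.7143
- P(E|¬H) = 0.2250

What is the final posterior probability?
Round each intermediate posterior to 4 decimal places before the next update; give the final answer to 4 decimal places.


Sequential Bayesian updating:

Initial prior: P(H) = 0.5929

Update 1:
  P(E) = 0.7143 × 0.5929 + 0.2250 × 0.4071 = 0.42350847 + 0.09159750 = 0.51510597
  P(H|E) = 0.42350847 / 0.51510597 = 0.8222

Update 2:
  P(E) = 0.7143 × 0.8222 + 0.2250 × 0.1778 = 0.58729746 + 0.04000500 = 0.62730246
  P(H|E) = 0.58729746 / 0.62730246 = 0.9362

Final posterior: 0.9362


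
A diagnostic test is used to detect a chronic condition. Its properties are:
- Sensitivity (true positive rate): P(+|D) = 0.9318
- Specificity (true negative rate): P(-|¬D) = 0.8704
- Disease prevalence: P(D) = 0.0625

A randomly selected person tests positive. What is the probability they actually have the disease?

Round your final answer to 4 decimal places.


Let D = has disease, + = positive test

Given:
- P(D) = 0.0625 (prevalence)
- P(+|D) = 0.9318 (sensitivity)
- P(-|¬D) = 0.8704 (specificity)
- P(+|¬D) = 0.1296 (false positive rate = 1 - specificity)

Step 1: Find P(+)
P(+) = P(+|D)P(D) + P(+|¬D)P(¬D)
     = 0.9318 × 0.0625 + 0.1296 × 0.9375
     = 0.05823750 + 0.12150000
     = 0.17973750

Step 2: Apply Bayes' theorem for P(D|+)
P(D|+) = P(+|D)P(D) / P(+)
       = 0.05823750 / 0.17973750
       = 0.3240


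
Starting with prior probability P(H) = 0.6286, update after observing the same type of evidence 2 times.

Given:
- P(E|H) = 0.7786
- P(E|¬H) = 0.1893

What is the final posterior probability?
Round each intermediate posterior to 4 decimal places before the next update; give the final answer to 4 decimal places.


Sequential Bayesian updating:

Initial prior: P(H) = 0.6286

Update 1:
  P(E) = 0.7786 × 0.6286 + 0.1893 × 0.3714 = 0.48942796 + 0.07030602 = 0.55973398
  P(H|E) = 0.48942796 / 0.55973398 = 0.8744

Update 2:
  P(E) = 0.7786 × 0.8744 + 0.1893 × 0.1256 = 0.68080784 + 0.02377608 = 0.70458392
  P(H|E) = 0.68080784 / 0.70458392 = 0.9663

Final posterior: 0.9663


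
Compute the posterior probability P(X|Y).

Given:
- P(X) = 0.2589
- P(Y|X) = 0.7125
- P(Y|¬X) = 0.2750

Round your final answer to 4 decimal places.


Bayes' theorem: P(X|Y) = P(Y|X) × P(X) / P(Y)

Step 1: Calculate P(Y) using law of total probability
P(Y) = P(Y|X)P(X) + P(Y|¬X)P(¬X)
     = 0.7125 × 0.2589 + 0.2750 × 0.7411
     = 0.18446625 + 0.20380250
     = 0.38826875

Step 2: Apply Bayes' theorem
P(X|Y) = P(Y|X) × P(X) / P(Y)
       = 0.18446625 / 0.38826875
       = 0.4751


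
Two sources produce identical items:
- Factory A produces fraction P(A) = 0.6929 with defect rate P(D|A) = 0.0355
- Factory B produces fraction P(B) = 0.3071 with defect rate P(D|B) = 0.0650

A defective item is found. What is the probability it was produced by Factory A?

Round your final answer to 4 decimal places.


Let A = from Factory A, D = defective

Given:
- P(A) = 0.6929, P(B) = 0.3071
- P(D|A) = 0.0355, P(D|B) = 0.0650

Step 1: Find P(D)
P(D) = P(D|A)P(A) + P(D|B)P(B)
     = 0.0355 × 0.6929 + 0.0650 × 0.3071
     = 0.02459795 + 0.01996150
     = 0.04455945

Step 2: Apply Bayes' theorem
P(A|D) = P(D|A)P(A) / P(D)
       = 0.02459795 / 0.04455945
       = 0.5520


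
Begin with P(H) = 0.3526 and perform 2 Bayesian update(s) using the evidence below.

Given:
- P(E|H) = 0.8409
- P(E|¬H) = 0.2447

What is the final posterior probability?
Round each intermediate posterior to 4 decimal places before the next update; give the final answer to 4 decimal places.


Sequential Bayesian updating:

Initial prior: P(H) = 0.3526

Update 1:
  P(E) = 0.8409 × 0.3526 + 0.2447 × 0.6474 = 0.29650134 + 0.15841878 = 0.45492012
  P(H|E) = 0.29650134 / 0.45492012 = 0.6518

Update 2:
  P(E) = 0.8409 × 0.6518 + 0.2447 × 0.3482 = 0.54809862 + 0.08520454 = 0.63330316
  P(H|E) = 0.54809862 / 0.63330316 = 0.8655

Final posterior: 0.8655


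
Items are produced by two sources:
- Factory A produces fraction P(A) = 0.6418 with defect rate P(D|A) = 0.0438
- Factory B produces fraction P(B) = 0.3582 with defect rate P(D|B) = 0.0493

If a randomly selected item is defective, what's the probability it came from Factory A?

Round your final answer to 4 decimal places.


Let A = from Factory A, D = defective

Given:
- P(A) = 0.6418, P(B) = 0.3582
- P(D|A) = 0.0438, P(D|B) = 0.0493

Step 1: Find P(D)
P(D) = P(D|A)P(A) + P(D|B)P(B)
     = 0.0438 × 0.6418 + 0.0493 × 0.3582
     = 0.02811084 + 0.01765926
     = 0.04577010

Step 2: Apply Bayes' theorem
P(A|D) = P(D|A)P(A) / P(D)
       = 0.02811084 / 0.04577010
       = 0.6142


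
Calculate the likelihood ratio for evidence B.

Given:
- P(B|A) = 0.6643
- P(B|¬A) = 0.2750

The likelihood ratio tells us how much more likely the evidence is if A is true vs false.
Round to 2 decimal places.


Likelihood Ratio (LR) = P(B|A) / P(B|¬A)

LR = 0.6643 / 0.2750
   = 2.42

The evidence is 2.42 times more likely if A is true than if A is false.
Because LR exceeds 1, B is evidence for A.


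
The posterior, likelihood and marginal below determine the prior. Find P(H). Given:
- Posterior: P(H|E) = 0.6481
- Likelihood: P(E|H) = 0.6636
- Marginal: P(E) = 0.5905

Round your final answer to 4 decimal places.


From Bayes' theorem: P(H|E) = P(E|H) × P(H) / P(E)

Rearranging for P(H):
P(H) = P(H|E) × P(E) / P(E|H)
     = 0.6481 × 0.5905 / 0.6636
     = 0.38270305 / 0.6636
     = 0.5767


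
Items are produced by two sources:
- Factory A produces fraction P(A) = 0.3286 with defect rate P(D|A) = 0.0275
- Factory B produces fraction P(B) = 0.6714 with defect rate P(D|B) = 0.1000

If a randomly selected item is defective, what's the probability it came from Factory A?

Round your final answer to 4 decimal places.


Let A = from Factory A, D = defective

Given:
- P(A) = 0.3286, P(B) = 0.6714
- P(D|A) = 0.0275, P(D|B) = 0.1000

Step 1: Find P(D)
P(D) = P(D|A)P(A) + P(D|B)P(B)
     = 0.0275 × 0.3286 + 0.1000 × 0.6714
     = 0.00903650 + 0.06714000
     = 0.07617650

Step 2: Apply Bayes' theorem
P(A|D) = P(D|A)P(A) / P(D)
       = 0.00903650 / 0.07617650
       = 0.1186


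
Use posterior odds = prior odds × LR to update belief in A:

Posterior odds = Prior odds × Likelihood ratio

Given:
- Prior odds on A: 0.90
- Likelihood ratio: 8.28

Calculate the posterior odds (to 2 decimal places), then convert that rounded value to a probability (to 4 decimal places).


Step 1: Calculate posterior odds
Posterior odds = Prior odds × LR
               = 0.90 × 8.28
               = 7.45

Step 2: Convert to probability
P(A|E) = Posterior odds / (1 + Posterior odds)
       = 7.45 / (1 + 7.45)
       = 7.45 / 8.45
       = 0.8817

The evidence increased P(A) from 0.4737 to 0.8817.


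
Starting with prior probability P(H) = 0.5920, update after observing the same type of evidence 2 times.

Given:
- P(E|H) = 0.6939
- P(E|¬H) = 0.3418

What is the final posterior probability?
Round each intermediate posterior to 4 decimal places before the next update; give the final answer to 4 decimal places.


Sequential Bayesian updating:

Initial prior: P(H) = 0.5920

Update 1:
  P(E) = 0.6939 × 0.5920 + 0.3418 × 0.4080 = 0.41078880 + 0.13945440 = 0.55024320
  P(H|E) = 0.41078880 / 0.55024320 = 0.7466

Update 2:
  P(E) = 0.6939 × 0.7466 + 0.3418 × 0.2534 = 0.51806574 + 0.08661212 = 0.60467786
  P(H|E) = 0.51806574 / 0.60467786 = 0.8568

Final posterior: 0.8568


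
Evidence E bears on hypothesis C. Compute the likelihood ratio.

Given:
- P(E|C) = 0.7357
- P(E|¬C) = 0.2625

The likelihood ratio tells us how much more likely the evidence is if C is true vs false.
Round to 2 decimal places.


Likelihood Ratio (LR) = P(E|C) / P(E|¬C)

LR = 0.7357 / 0.2625
   = 2.80

The evidence is 2.80 times more likely if C is true than if C is false.
LR > 1, so observing E raises the odds in favor of C.


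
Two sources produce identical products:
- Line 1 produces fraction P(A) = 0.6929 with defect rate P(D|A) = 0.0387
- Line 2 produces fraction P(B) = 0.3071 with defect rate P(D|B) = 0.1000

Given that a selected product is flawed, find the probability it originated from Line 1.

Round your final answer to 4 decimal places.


Let A = from Line 1, D = flawed

Given:
- P(A) = 0.6929, P(B) = 0.3071
- P(D|A) = 0.0387, P(D|B) = 0.1000

Step 1: Find P(D)
P(D) = P(D|A)P(A) + P(D|B)P(B)
     = 0.0387 × 0.6929 + 0.1000 × 0.3071
     = 0.02681523 + 0.03071000
     = 0.05752523

Step 2: Apply Bayes' theorem
P(A|D) = P(D|A)P(A) / P(D)
       = 0.02681523 / 0.05752523
       = 0.4661


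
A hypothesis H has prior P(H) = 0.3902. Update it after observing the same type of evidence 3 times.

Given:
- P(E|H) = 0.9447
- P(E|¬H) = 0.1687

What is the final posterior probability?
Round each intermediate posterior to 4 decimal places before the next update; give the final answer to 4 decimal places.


Sequential Bayesian updating:

Initial prior: P(H) = 0.3902

Update 1:
  P(E) = 0.9447 × 0.3902 + 0.1687 × 0.6098 = 0.36862194 + 0.10287326 = 0.47149520
  P(H|E) = 0.36862194 / 0.47149520 = 0.7818

Update 2:
  P(E) = 0.9447 × 0.7818 + 0.1687 × 0.2182 = 0.73856646 + 0.03681034 = 0.77537680
  P(H|E) = 0.73856646 / 0.77537680 = 0.9525

Update 3:
  P(E) = 0.9447 × 0.9525 + 0.1687 × 0.0475 = 0.89982675 + 0.00801325 = 0.90784000
  P(H|E) = 0.89982675 / 0.90784000 = 0.9912

Final posterior: 0.9912


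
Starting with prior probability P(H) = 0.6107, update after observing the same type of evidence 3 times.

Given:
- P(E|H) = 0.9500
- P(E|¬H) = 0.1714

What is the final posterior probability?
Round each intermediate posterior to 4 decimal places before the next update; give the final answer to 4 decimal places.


Sequential Bayesian updating:

Initial prior: P(H) = 0.6107

Update 1:
  P(E) = 0.9500 × 0.6107 + 0.1714 × 0.3893 = 0.58016500 + 0.06672602 = 0.64689102
  P(H|E) = 0.58016500 / 0.64689102 = 0.8969

Update 2:
  P(E) = 0.9500 × 0.8969 + 0.1714 × 0.1031 = 0.85205500 + 0.01767134 = 0.86972634
  P(H|E) = 0.85205500 / 0.86972634 = 0.9797

Update 3:
  P(E) = 0.9500 × 0.9797 + 0.1714 × 0.0203 = 0.93071500 + 0.00347942 = 0.93419442
  P(H|E) = 0.93071500 / 0.93419442 = 0.9963

Final posterior: 0.9963


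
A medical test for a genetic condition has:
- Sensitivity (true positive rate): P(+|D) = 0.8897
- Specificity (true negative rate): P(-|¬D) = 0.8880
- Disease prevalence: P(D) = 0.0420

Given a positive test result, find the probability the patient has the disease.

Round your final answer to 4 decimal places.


Let D = has disease, + = positive test

Given:
- P(D) = 0.0420 (prevalence)
- P(+|D) = 0.8897 (sensitivity)
- P(-|¬D) = 0.8880 (specificity)
- P(+|¬D) = 0.1120 (false positive rate = 1 - specificity)

Step 1: Find P(+)
P(+) = P(+|D)P(D) + P(+|¬D)P(¬D)
     = 0.8897 × 0.0420 + 0.1120 × 0.9580
     = 0.03736740 + 0.10729600
     = 0.14466340

Step 2: Apply Bayes' theorem for P(D|+)
P(D|+) = P(+|D)P(D) / P(+)
       = 0.03736740 / 0.14466340
       = 0.2583


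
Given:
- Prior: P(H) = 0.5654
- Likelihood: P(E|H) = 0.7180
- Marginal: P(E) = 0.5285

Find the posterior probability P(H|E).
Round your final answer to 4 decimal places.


Using Bayes' theorem:

P(H|E) = P(E|H) × P(H) / P(E)
       = 0.7180 × 0.5654 / 0.5285
       = 0.40595720 / 0.5285
       = 0.7681

The evidence strengthens our belief in H.
Prior: 0.5654 → Posterior: 0.7681


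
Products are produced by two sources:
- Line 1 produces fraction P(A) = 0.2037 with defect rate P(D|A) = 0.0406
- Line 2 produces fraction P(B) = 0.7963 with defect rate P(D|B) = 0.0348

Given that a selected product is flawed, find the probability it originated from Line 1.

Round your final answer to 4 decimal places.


Let A = from Line 1, D = flawed

Given:
- P(A) = 0.2037, P(B) = 0.7963
- P(D|A) = 0.0406, P(D|B) = 0.0348

Step 1: Find P(D)
P(D) = P(D|A)P(A) + P(D|B)P(B)
     = 0.0406 × 0.2037 + 0.0348 × 0.7963
     = 0.00827022 + 0.02771124
     = 0.03598146

Step 2: Apply Bayes' theorem
P(A|D) = P(D|A)P(A) / P(D)
       = 0.00827022 / 0.03598146
       = 0.2298


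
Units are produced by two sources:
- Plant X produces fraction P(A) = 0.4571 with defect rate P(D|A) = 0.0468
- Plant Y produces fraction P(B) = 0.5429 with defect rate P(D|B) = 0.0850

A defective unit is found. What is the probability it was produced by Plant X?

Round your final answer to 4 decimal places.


Let A = from Plant X, D = defective

Given:
- P(A) = 0.4571, P(B) = 0.5429
- P(D|A) = 0.0468, P(D|B) = 0.0850

Step 1: Find P(D)
P(D) = P(D|A)P(A) + P(D|B)P(B)
     = 0.0468 × 0.4571 + 0.0850 × 0.5429
     = 0.02139228 + 0.04614650
     = 0.06753878

Step 2: Apply Bayes' theorem
P(A|D) = P(D|A)P(A) / P(D)
       = 0.02139228 / 0.06753878
       = 0.3167


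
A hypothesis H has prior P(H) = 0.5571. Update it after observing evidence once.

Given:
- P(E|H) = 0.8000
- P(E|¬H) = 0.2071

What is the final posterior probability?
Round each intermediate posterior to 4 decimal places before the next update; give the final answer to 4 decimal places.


Sequential Bayesian updating:

Initial prior: P(H) = 0.5571

Update 1:
  P(E) = 0.8000 × 0.5571 + 0.2071 × 0.4429 = 0.44568000 + 0.09172459 = 0.53740459
  P(H|E) = 0.44568000 / 0.53740459 = 0.8293

Final posterior: 0.8293


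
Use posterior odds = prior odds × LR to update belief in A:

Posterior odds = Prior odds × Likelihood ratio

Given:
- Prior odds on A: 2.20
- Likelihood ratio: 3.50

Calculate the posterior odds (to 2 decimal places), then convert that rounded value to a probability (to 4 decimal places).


Step 1: Calculate posterior odds
Posterior odds = Prior odds × LR
               = 2.20 × 3.50
               = 7.70

Step 2: Convert to probability
P(A|E) = Posterior odds / (1 + Posterior odds)
       = 7.70 / (1 + 7.70)
       = 7.70 / 8.70
       = 0.8851

The evidence increased P(A) from 0.6875 to 0.8851.


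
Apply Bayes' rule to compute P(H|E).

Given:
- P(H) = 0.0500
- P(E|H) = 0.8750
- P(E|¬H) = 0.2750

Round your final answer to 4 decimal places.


Bayes' theorem: P(H|E) = P(E|H) × P(H) / P(E)

Step 1: Calculate P(E) using law of total probability
P(E) = P(E|H)P(H) + P(E|¬H)P(¬H)
     = 0.8750 × 0.0500 + 0.2750 × 0.9500
     = 0.04375000 + 0.26125000
     = 0.30500000

Step 2: Apply Bayes' theorem
P(H|E) = P(E|H) × P(H) / P(E)
       = 0.04375000 / 0.30500000
       = 0.1434


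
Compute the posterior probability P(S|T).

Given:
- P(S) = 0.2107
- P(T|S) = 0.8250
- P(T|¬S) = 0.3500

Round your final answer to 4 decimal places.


Bayes' theorem: P(S|T) = P(T|S) × P(S) / P(T)

Step 1: Calculate P(T) using law of total probability
P(T) = P(T|S)P(S) + P(T|¬S)P(¬S)
     = 0.8250 × 0.2107 + 0.3500 × 0.7893
     = 0.17382750 + 0.27625500
     = 0.45008250

Step 2: Apply Bayes' theorem
P(S|T) = P(T|S) × P(S) / P(T)
       = 0.17382750 / 0.45008250
       = 0.3862


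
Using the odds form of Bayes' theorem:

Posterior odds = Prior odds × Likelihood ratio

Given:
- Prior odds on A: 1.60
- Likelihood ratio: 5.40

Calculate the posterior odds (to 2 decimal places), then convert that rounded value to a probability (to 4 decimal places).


Step 1: Calculate posterior odds
Posterior odds = Prior odds × LR
               = 1.60 × 5.40
               = 8.64

Step 2: Convert to probability
P(A|E) = Posterior odds / (1 + Posterior odds)
       = 8.64 / (1 + 8.64)
       = 8.64 / 9.64
       = 0.8963

The evidence increased P(A) from 0.6154 to 0.8963.


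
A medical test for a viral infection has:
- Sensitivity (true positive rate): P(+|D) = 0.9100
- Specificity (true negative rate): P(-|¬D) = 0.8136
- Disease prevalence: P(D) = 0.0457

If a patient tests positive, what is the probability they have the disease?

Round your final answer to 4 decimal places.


Let D = has disease, + = positive test

Given:
- P(D) = 0.0457 (prevalence)
- P(+|D) = 0.9100 (sensitivity)
- P(-|¬D) = 0.8136 (specificity)
- P(+|¬D) = 0.1864 (false positive rate = 1 - specificity)

Step 1: Find P(+)
P(+) = P(+|D)P(D) + P(+|¬D)P(¬D)
     = 0.9100 × 0.0457 + 0.1864 × 0.9543
     = 0.04158700 + 0.17788152
     = 0.21946852

Step 2: Apply Bayes' theorem for P(D|+)
P(D|+) = P(+|D)P(D) / P(+)
       = 0.04158700 / 0.21946852
       = 0.1895


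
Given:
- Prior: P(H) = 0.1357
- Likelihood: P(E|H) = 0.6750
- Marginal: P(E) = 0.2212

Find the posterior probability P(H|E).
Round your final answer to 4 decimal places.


Using Bayes' theorem:

P(H|E) = P(E|H) × P(H) / P(E)
       = 0.6750 × 0.1357 / 0.2212
       = 0.09159750 / 0.2212
       = 0.4141

The evidence strengthens our belief in H.
Prior: 0.1357 → Posterior: 0.4141


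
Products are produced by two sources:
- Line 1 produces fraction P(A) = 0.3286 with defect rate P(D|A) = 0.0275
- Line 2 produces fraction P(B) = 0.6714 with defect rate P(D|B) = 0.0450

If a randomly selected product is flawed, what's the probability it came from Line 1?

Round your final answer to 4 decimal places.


Let A = from Line 1, D = flawed

Given:
- P(A) = 0.3286, P(B) = 0.6714
- P(D|A) = 0.0275, P(D|B) = 0.0450

Step 1: Find P(D)
P(D) = P(D|A)P(A) + P(D|B)P(B)
     = 0.0275 × 0.3286 + 0.0450 × 0.6714
     = 0.00903650 + 0.03021300
     = 0.03924950

Step 2: Apply Bayes' theorem
P(A|D) = P(D|A)P(A) / P(D)
       = 0.00903650 / 0.03924950
       = 0.2302


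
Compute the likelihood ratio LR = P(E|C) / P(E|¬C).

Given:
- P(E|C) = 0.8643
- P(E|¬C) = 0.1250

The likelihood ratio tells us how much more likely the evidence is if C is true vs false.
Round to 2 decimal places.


Likelihood Ratio (LR) = P(E|C) / P(E|¬C)

LR = 0.8643 / 0.1250
   = 6.91

The evidence is 6.91 times more likely if C is true than if C is false.
Since LR > 1, the evidence supports C over ¬C.


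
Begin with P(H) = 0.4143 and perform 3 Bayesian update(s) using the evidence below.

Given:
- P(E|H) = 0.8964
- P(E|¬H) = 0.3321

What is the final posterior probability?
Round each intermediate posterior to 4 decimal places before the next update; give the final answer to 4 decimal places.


Sequential Bayesian updating:

Initial prior: P(H) = 0.4143

Update 1:
  P(E) = 0.8964 × 0.4143 + 0.3321 × 0.5857 = 0.37137852 + 0.19451097 = 0.56588949
  P(H|E) = 0.37137852 / 0.56588949 = 0.6563

Update 2:
  P(E) = 0.8964 × 0.6563 + 0.3321 × 0.3437 = 0.58830732 + 0.11414277 = 0.70245009
  P(H|E) = 0.58830732 / 0.70245009 = 0.8375

Update 3:
  P(E) = 0.8964 × 0.8375 + 0.3321 × 0.1625 = 0.75073500 + 0.05396625 = 0.80470125
  P(H|E) = 0.75073500 / 0.80470125 = 0.9329

Final posterior: 0.9329


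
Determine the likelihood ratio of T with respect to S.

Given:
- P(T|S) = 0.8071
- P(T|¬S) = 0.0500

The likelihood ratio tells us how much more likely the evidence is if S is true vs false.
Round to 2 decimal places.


Likelihood Ratio (LR) = P(T|S) / P(T|¬S)

LR = 0.8071 / 0.0500
   = 16.14

The evidence is 16.14 times more likely if S is true than if S is false.
LR > 1, so observing T raises the odds in favor of S.


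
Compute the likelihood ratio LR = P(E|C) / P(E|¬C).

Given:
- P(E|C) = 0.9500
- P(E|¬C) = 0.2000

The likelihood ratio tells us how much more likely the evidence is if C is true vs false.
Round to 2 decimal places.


Likelihood Ratio (LR) = P(E|C) / P(E|¬C)

LR = 0.9500 / 0.2000
   = 4.75

The evidence is 4.75 times more likely if C is true than if C is false.
Because LR exceeds 1, E is evidence for C.


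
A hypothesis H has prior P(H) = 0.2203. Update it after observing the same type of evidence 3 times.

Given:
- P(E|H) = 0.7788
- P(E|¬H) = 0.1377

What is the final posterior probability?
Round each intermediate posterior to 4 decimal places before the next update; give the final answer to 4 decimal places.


Sequential Bayesian updating:

Initial prior: P(H) = 0.2203

Update 1:
  P(E) = 0.7788 × 0.2203 + 0.1377 × 0.7797 = 0.17156964 + 0.10736469 = 0.27893433
  P(H|E) = 0.17156964 / 0.27893433 = 0.6151

Update 2:
  P(E) = 0.7788 × 0.6151 + 0.1377 × 0.3849 = 0.47903988 + 0.05300073 = 0.53204061
  P(H|E) = 0.47903988 / 0.53204061 = 0.9004

Update 3:
  P(E) = 0.7788 × 0.9004 + 0.1377 × 0.0996 = 0.70123152 + 0.01371492 = 0.71494644
  P(H|E) = 0.70123152 / 0.71494644 = 0.9808

Final posterior: 0.9808


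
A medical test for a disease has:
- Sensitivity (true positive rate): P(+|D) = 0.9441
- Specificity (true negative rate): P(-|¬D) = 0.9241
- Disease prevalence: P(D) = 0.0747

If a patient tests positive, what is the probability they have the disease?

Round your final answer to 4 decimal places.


Let D = has disease, + = positive test

Given:
- P(D) = 0.0747 (prevalence)
- P(+|D) = 0.9441 (sensitivity)
- P(-|¬D) = 0.9241 (specificity)
- P(+|¬D) = 0.0759 (false positive rate = 1 - specificity)

Step 1: Find P(+)
P(+) = P(+|D)P(D) + P(+|¬D)P(¬D)
     = 0.9441 × 0.0747 + 0.0759 × 0.9253
     = 0.07052427 + 0.07023027
     = 0.14075454

Step 2: Apply Bayes' theorem for P(D|+)
P(D|+) = P(+|D)P(D) / P(+)
       = 0.07052427 / 0.14075454
       = 0.5010


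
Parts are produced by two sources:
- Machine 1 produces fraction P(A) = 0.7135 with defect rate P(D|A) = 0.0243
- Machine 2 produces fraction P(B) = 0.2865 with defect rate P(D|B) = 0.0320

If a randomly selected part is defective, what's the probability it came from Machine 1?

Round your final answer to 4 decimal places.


Let A = from Machine 1, D = defective

Given:
- P(A) = 0.7135, P(B) = 0.2865
- P(D|A) = 0.0243, P(D|B) = 0.0320

Step 1: Find P(D)
P(D) = P(D|A)P(A) + P(D|B)P(B)
     = 0.0243 × 0.7135 + 0.0320 × 0.2865
     = 0.01733805 + 0.00916800
     = 0.02650605

Step 2: Apply Bayes' theorem
P(A|D) = P(D|A)P(A) / P(D)
       = 0.01733805 / 0.02650605
       = 0.6541


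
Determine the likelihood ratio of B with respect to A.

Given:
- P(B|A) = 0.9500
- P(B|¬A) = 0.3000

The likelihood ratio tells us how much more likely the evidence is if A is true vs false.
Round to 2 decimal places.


Likelihood Ratio (LR) = P(B|A) / P(B|¬A)

LR = 0.9500 / 0.3000
   = 3.17

The evidence is 3.17 times more likely if A is true than if A is false.
LR > 1, so observing B raises the odds in favor of A.


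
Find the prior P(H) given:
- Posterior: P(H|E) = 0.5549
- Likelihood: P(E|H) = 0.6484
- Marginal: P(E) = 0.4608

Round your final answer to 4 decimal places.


From Bayes' theorem: P(H|E) = P(E|H) × P(H) / P(E)

Rearranging for P(H):
P(H) = P(H|E) × P(E) / P(E|H)
     = 0.5549 × 0.4608 / 0.6484
     = 0.25569792 / 0.6484
     = 0.3944


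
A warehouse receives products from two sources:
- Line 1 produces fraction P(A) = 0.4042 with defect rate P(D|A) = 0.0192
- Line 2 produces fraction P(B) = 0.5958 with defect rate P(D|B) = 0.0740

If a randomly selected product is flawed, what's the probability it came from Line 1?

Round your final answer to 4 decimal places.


Let A = from Line 1, D = flawed

Given:
- P(A) = 0.4042, P(B) = 0.5958
- P(D|A) = 0.0192, P(D|B) = 0.0740

Step 1: Find P(D)
P(D) = P(D|A)P(A) + P(D|B)P(B)
     = 0.0192 × 0.4042 + 0.0740 × 0.5958
     = 0.00776064 + 0.04408920
     = 0.05184984

Step 2: Apply Bayes' theorem
P(A|D) = P(D|A)P(A) / P(D)
       = 0.00776064 / 0.05184984
       = 0.1497


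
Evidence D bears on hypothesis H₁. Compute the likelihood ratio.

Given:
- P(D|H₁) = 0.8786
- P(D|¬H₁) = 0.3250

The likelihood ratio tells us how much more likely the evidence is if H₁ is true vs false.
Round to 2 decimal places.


Likelihood Ratio (LR) = P(D|H₁) / P(D|¬H₁)

LR = 0.8786 / 0.3250
   = 2.70

The evidence is 2.70 times more likely if H₁ is true than if H₁ is false.
Since LR > 1, the evidence supports H₁ over ¬H₁.


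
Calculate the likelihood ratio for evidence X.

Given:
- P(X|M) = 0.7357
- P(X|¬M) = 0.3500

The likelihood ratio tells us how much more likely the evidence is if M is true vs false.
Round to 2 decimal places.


Likelihood Ratio (LR) = P(X|M) / P(X|¬M)

LR = 0.7357 / 0.3500
   = 2.10

The evidence is 2.10 times more likely if M is true than if M is false.
Because LR exceeds 1, X is evidence for M.


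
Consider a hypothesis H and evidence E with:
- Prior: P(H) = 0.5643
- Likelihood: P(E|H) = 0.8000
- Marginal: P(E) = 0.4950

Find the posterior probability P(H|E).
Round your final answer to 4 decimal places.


Using Bayes' theorem:

P(H|E) = P(E|H) × P(H) / P(E)
       = 0.8000 × 0.5643 / 0.4950
       = 0.45144000 / 0.4950
       = 0.9120

The evidence strengthens our belief in H.
Prior: 0.5643 → Posterior: 0.9120


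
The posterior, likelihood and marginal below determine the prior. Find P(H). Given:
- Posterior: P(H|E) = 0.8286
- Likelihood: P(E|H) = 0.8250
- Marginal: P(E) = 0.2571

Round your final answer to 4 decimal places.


From Bayes' theorem: P(H|E) = P(E|H) × P(H) / P(E)

Rearranging for P(H):
P(H) = P(H|E) × P(E) / P(E|H)
     = 0.8286 × 0.2571 / 0.8250
     = 0.21303306 / 0.8250
     = 0.2582


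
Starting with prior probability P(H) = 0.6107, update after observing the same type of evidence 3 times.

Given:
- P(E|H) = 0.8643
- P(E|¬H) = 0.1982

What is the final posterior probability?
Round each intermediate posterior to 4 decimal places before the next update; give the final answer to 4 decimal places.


Sequential Bayesian updating:

Initial prior: P(H) = 0.6107

Update 1:
  P(E) = 0.8643 × 0.6107 + 0.1982 × 0.3893 = 0.52782801 + 0.07715926 = 0.60498727
  P(H|E) = 0.52782801 / 0.60498727 = 0.8725

Update 2:
  P(E) = 0.8643 × 0.8725 + 0.1982 × 0.1275 = 0.75410175 + 0.02527050 = 0.77937225
  P(H|E) = 0.75410175 / 0.77937225 = 0.9676

Update 3:
  P(E) = 0.8643 × 0.9676 + 0.1982 × 0.0324 = 0.83629668 + 0.00642168 = 0.84271836
  P(H|E) = 0.83629668 / 0.84271836 = 0.9924

Final posterior: 0.9924


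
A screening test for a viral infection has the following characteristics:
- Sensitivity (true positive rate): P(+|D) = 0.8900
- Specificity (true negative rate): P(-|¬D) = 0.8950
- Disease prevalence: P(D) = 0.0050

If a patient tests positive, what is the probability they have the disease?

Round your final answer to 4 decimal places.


Let D = has disease, + = positive test

Given:
- P(D) = 0.0050 (prevalence)
- P(+|D) = 0.8900 (sensitivity)
- P(-|¬D) = 0.8950 (specificity)
- P(+|¬D) = 0.1050 (false positive rate = 1 - specificity)

Step 1: Find P(+)
P(+) = P(+|D)P(D) + P(+|¬D)P(¬D)
     = 0.8900 × 0.0050 + 0.1050 × 0.9950
     = 0.00445000 + 0.10447500
     = 0.10892500

Step 2: Apply Bayes' theorem for P(D|+)
P(D|+) = P(+|D)P(D) / P(+)
       = 0.00445000 / 0.10892500
       = 0.0409


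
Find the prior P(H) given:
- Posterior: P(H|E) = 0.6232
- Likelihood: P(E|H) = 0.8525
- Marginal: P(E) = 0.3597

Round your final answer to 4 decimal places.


From Bayes' theorem: P(H|E) = P(E|H) × P(H) / P(E)

Rearranging for P(H):
P(H) = P(H|E) × P(E) / P(E|H)
     = 0.6232 × 0.3597 / 0.8525
     = 0.22416504 / 0.8525
     = 0.2630


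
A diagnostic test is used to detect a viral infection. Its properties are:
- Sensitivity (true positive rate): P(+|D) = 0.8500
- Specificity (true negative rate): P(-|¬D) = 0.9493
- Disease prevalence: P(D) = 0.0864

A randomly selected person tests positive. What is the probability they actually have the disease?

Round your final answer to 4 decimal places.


Let D = has disease, + = positive test

Given:
- P(D) = 0.0864 (prevalence)
- P(+|D) = 0.8500 (sensitivity)
- P(-|¬D) = 0.9493 (specificity)
- P(+|¬D) = 0.0507 (false positive rate = 1 - specificity)

Step 1: Find P(+)
P(+) = P(+|D)P(D) + P(+|¬D)P(¬D)
     = 0.8500 × 0.0864 + 0.0507 × 0.9136
     = 0.07344000 + 0.04631952
     = 0.11975952

Step 2: Apply Bayes' theorem for P(D|+)
P(D|+) = P(+|D)P(D) / P(+)
       = 0.07344000 / 0.11975952
       = 0.6132


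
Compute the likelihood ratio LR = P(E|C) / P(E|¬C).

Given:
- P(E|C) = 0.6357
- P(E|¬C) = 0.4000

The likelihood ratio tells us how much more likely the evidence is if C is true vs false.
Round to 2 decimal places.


Likelihood Ratio (LR) = P(E|C) / P(E|¬C)

LR = 0.6357 / 0.4000
   = 1.59

The evidence is 1.59 times more likely if C is true than if C is false.
Because LR exceeds 1, E is evidence for C.


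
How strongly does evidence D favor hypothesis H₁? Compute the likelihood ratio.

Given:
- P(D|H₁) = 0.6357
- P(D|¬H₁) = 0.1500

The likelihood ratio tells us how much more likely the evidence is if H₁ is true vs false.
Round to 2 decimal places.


Likelihood Ratio (LR) = P(D|H₁) / P(D|¬H₁)

LR = 0.6357 / 0.1500
   = 4.24

The evidence is 4.24 times more likely if H₁ is true than if H₁ is false.
LR > 1, so observing D raises the odds in favor of H₁.


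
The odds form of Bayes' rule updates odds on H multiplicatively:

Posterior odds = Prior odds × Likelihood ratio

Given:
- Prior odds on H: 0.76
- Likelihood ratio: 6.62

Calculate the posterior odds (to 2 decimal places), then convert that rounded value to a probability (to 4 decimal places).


Step 1: Calculate posterior odds
Posterior odds = Prior odds × LR
               = 0.76 × 6.62
               = 5.03

Step 2: Convert to probability
P(H|E) = Posterior odds / (1 + Posterior odds)
       = 5.03 / (1 + 5.03)
       = 5.03 / 6.03
       = 0.8342

The evidence increased P(H) from 0.4318 to 0.8342.


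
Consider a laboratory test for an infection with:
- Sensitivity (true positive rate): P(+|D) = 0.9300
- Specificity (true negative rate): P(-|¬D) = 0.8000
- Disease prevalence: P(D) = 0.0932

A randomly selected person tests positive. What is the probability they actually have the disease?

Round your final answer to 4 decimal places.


Let D = has disease, + = positive test

Given:
- P(D) = 0.0932 (prevalence)
- P(+|D) = 0.9300 (sensitivity)
- P(-|¬D) = 0.8000 (specificity)
- P(+|¬D) = 0.2000 (false positive rate = 1 - specificity)

Step 1: Find P(+)
P(+) = P(+|D)P(D) + P(+|¬D)P(¬D)
     = 0.9300 × 0.0932 + 0.2000 × 0.9068
     = 0.08667600 + 0.18136000
     = 0.26803600

Step 2: Apply Bayes' theorem for P(D|+)
P(D|+) = P(+|D)P(D) / P(+)
       = 0.08667600 / 0.26803600
       = 0.3234


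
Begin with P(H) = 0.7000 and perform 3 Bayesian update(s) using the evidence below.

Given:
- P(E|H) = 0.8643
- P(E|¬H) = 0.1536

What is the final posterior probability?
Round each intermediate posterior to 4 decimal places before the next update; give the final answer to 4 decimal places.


Sequential Bayesian updating:

Initial prior: P(H) = 0.7000

Update 1:
  P(E) = 0.8643 × 0.7000 + 0.1536 × 0.3000 = 0.60501000 + 0.04608000 = 0.65109000
  P(H|E) = 0.60501000 / 0.65109000 = 0.9292

Update 2:
  P(E) = 0.8643 × 0.9292 + 0.1536 × 0.0708 = 0.80310756 + 0.01087488 = 0.81398244
  P(H|E) = 0.80310756 / 0.81398244 = 0.9866

Update 3:
  P(E) = 0.8643 × 0.9866 + 0.1536 × 0.0134 = 0.85271838 + 0.00205824 = 0.85477662
  P(H|E) = 0.85271838 / 0.85477662 = 0.9976

Final posterior: 0.9976


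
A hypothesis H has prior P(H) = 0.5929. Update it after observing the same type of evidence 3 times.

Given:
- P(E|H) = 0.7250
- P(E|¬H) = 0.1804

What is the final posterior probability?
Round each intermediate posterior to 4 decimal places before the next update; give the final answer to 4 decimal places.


Sequential Bayesian updating:

Initial prior: P(H) = 0.5929

Update 1:
  P(E) = 0.7250 × 0.5929 + 0.1804 × 0.4071 = 0.42985250 + 0.07344084 = 0.50329334
  P(H|E) = 0.42985250 / 0.50329334 = 0.8541

Update 2:
  P(E) = 0.7250 × 0.8541 + 0.1804 × 0.1459 = 0.61922250 + 0.02632036 = 0.64554286
  P(H|E) = 0.61922250 / 0.64554286 = 0.9592

Update 3:
  P(E) = 0.7250 × 0.9592 + 0.1804 × 0.0408 = 0.69542000 + 0.00736032 = 0.70278032
  P(H|E) = 0.69542000 / 0.70278032 = 0.9895

Final posterior: 0.9895


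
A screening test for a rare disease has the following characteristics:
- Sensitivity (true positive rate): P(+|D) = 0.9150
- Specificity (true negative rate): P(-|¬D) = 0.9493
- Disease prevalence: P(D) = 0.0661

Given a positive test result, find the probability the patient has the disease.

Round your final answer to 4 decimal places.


Let D = has disease, + = positive test

Given:
- P(D) = 0.0661 (prevalence)
- P(+|D) = 0.9150 (sensitivity)
- P(-|¬D) = 0.9493 (specificity)
- P(+|¬D) = 0.0507 (false positive rate = 1 - specificity)

Step 1: Find P(+)
P(+) = P(+|D)P(D) + P(+|¬D)P(¬D)
     = 0.9150 × 0.0661 + 0.0507 × 0.9339
     = 0.06048150 + 0.04734873
     = 0.10783023

Step 2: Apply Bayes' theorem for P(D|+)
P(D|+) = P(+|D)P(D) / P(+)
       = 0.06048150 / 0.10783023
       = 0.5609


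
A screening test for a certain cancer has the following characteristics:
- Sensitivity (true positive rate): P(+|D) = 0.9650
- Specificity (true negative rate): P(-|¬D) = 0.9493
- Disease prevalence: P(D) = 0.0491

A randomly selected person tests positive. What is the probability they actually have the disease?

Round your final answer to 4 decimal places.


Let D = has disease, + = positive test

Given:
- P(D) = 0.0491 (prevalence)
- P(+|D) = 0.9650 (sensitivity)
- P(-|¬D) = 0.9493 (specificity)
- P(+|¬D) = 0.0507 (false positive rate = 1 - specificity)

Step 1: Find P(+)
P(+) = P(+|D)P(D) + P(+|¬D)P(¬D)
     = 0.9650 × 0.0491 + 0.0507 × 0.9509
     = 0.04738150 + 0.04821063
     = 0.09559213

Step 2: Apply Bayes' theorem for P(D|+)
P(D|+) = P(+|D)P(D) / P(+)
       = 0.04738150 / 0.09559213
       = 0.4957


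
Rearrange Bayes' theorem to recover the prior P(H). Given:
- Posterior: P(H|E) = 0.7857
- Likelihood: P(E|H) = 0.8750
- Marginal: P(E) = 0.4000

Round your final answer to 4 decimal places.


From Bayes' theorem: P(H|E) = P(E|H) × P(H) / P(E)

Rearranging for P(H):
P(H) = P(H|E) × P(E) / P(E|H)
     = 0.7857 × 0.4000 / 0.8750
     = 0.31428000 / 0.8750
     = 0.3592


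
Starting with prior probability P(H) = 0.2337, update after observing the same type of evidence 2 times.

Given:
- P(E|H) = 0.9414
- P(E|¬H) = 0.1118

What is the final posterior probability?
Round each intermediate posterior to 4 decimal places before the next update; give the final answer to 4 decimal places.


Sequential Bayesian updating:

Initial prior: P(H) = 0.2337

Update 1:
  P(E) = 0.9414 × 0.2337 + 0.1118 × 0.7663 = 0.22000518 + 0.08567234 = 0.30567752
  P(H|E) = 0.22000518 / 0.30567752 = 0.7197

Update 2:
  P(E) = 0.9414 × 0.7197 + 0.1118 × 0.2803 = 0.67752558 + 0.03133754 = 0.70886312
  P(H|E) = 0.67752558 / 0.70886312 = 0.9558

Final posterior: 0.9558


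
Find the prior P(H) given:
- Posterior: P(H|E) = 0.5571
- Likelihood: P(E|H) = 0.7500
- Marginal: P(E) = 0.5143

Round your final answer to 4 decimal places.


From Bayes' theorem: P(H|E) = P(E|H) × P(H) / P(E)

Rearranging for P(H):
P(H) = P(H|E) × P(E) / P(E|H)
     = 0.5571 × 0.5143 / 0.7500
     = 0.28651653 / 0.7500
     = 0.3820


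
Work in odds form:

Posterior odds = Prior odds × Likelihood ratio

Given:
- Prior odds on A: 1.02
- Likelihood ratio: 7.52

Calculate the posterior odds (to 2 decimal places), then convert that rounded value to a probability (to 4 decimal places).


Step 1: Calculate posterior odds
Posterior odds = Prior odds × LR
               = 1.02 × 7.52
               = 7.67

Step 2: Convert to probability
P(A|E) = Posterior odds / (1 + Posterior odds)
       = 7.67 / (1 + 7.67)
       = 7.67 / 8.67
       = 0.8847

The evidence increased P(A) from 0.5050 to 0.8847.


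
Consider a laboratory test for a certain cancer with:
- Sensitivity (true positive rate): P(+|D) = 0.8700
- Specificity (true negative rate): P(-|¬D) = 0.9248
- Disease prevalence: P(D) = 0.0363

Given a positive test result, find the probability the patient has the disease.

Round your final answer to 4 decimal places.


Let D = has disease, + = positive test

Given:
- P(D) = 0.0363 (prevalence)
- P(+|D) = 0.8700 (sensitivity)
- P(-|¬D) = 0.9248 (specificity)
- P(+|¬D) = 0.0752 (false positive rate = 1 - specificity)

Step 1: Find P(+)
P(+) = P(+|D)P(D) + P(+|¬D)P(¬D)
     = 0.8700 × 0.0363 + 0.0752 × 0.9637
     = 0.03158100 + 0.07247024
     = 0.10405124

Step 2: Apply Bayes' theorem for P(D|+)
P(D|+) = P(+|D)P(D) / P(+)
       = 0.03158100 / 0.10405124
       = 0.3035


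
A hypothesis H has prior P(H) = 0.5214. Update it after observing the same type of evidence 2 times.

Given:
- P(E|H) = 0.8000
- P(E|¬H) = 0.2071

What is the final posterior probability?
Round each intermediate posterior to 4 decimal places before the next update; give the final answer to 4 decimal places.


Sequential Bayesian updating:

Initial prior: P(H) = 0.5214

Update 1:
  P(E) = 0.8000 × 0.5214 + 0.2071 × 0.4786 = 0.41712000 + 0.09911806 = 0.51623806
  P(H|E) = 0.41712000 / 0.51623806 = 0.8080

Update 2:
  P(E) = 0.8000 × 0.8080 + 0.2071 × 0.1920 = 0.64640000 + 0.03976320 = 0.68616320
  P(H|E) = 0.64640000 / 0.68616320 = 0.9420

Final posterior: 0.9420


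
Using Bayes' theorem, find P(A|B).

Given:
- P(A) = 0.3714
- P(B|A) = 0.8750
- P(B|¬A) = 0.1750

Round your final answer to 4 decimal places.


Bayes' theorem: P(A|B) = P(B|A) × P(A) / P(B)

Step 1: Calculate P(B) using law of total probability
P(B) = P(B|A)P(A) + P(B|¬A)P(¬A)
     = 0.8750 × 0.3714 + 0.1750 × 0.6286
     = 0.32497500 + 0.11000500
     = 0.43498000

Step 2: Apply Bayes' theorem
P(A|B) = P(B|A) × P(A) / P(B)
       = 0.32497500 / 0.43498000
       = 0.7471


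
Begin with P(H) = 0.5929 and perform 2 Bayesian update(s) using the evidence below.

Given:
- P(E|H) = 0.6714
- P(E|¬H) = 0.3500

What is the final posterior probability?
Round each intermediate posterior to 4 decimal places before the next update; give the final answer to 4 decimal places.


Sequential Bayesian updating:

Initial prior: P(H) = 0.5929

Update 1:
  P(E) = 0.6714 × 0.5929 + 0.3500 × 0.4071 = 0.39807306 + 0.14248500 = 0.54055806
  P(H|E) = 0.39807306 / 0.54055806 = 0.7364

Update 2:
  P(E) = 0.6714 × 0.7364 + 0.3500 × 0.2636 = 0.49441896 + 0.09226000 = 0.58667896
  P(H|E) = 0.49441896 / 0.58667896 = 0.8427

Final posterior: 0.8427


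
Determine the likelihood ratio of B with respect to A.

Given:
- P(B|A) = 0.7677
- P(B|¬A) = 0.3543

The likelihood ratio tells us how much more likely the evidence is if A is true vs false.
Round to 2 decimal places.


Likelihood Ratio (LR) = P(B|A) / P(B|¬A)

LR = 0.7677 / 0.3543
   = 2.17

The evidence is 2.17 times more likely if A is true than if A is false.
Because LR exceeds 1, B is evidence for A.


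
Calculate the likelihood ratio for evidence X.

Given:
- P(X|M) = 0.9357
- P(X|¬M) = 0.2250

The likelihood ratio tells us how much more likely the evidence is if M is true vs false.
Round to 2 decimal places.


Likelihood Ratio (LR) = P(X|M) / P(X|¬M)

LR = 0.9357 / 0.2250
   = 4.16

The evidence is 4.16 times more likely if M is true than if M is false.
Because LR exceeds 1, X is evidence for M.


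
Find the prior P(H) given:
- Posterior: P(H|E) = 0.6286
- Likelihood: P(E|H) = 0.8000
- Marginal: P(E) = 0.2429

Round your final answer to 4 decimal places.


From Bayes' theorem: P(H|E) = P(E|H) × P(H) / P(E)

Rearranging for P(H):
P(H) = P(H|E) × P(E) / P(E|H)
     = 0.6286 × 0.2429 / 0.8000
     = 0.15268694 / 0.8000
     = 0.1909


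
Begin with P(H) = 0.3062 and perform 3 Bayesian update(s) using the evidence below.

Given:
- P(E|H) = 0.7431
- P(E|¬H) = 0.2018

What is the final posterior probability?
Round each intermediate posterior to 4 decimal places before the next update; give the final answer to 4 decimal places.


Sequential Bayesian updating:

Initial prior: P(H) = 0.3062

Update 1:
  P(E) = 0.7431 × 0.3062 + 0.2018 × 0.6938 = 0.22753722 + 0.14000884 = 0.36754606
  P(H|E) = 0.22753722 / 0.36754606 = 0.6191

Update 2:
  P(E) = 0.7431 × 0.6191 + 0.2018 × 0.3809 = 0.46005321 + 0.07686562 = 0.53691883
  P(H|E) = 0.46005321 / 0.53691883 = 0.8568

Update 3:
  P(E) = 0.7431 × 0.8568 + 0.2018 × 0.1432 = 0.63668808 + 0.02889776 = 0.66558584
  P(H|E) = 0.63668808 / 0.66558584 = 0.9566

Final posterior: 0.9566
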